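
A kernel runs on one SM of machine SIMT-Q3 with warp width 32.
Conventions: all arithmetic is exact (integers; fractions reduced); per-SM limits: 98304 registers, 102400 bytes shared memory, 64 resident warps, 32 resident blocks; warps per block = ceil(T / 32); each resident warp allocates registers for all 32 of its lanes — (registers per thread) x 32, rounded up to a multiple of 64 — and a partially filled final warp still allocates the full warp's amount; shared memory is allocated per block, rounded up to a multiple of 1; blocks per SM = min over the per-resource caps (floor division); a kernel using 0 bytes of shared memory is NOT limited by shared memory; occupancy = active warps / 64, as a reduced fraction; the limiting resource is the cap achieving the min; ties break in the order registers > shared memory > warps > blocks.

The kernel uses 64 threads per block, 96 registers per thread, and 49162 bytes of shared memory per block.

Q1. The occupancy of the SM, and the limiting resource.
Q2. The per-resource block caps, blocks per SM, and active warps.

Answer: occupancy 1/16, limited by shared memory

registers: 16 blocks
shared memory: 2 blocks
warps: 32 blocks
blocks: 32 blocks

Answer: 2 blocks, 4 active warps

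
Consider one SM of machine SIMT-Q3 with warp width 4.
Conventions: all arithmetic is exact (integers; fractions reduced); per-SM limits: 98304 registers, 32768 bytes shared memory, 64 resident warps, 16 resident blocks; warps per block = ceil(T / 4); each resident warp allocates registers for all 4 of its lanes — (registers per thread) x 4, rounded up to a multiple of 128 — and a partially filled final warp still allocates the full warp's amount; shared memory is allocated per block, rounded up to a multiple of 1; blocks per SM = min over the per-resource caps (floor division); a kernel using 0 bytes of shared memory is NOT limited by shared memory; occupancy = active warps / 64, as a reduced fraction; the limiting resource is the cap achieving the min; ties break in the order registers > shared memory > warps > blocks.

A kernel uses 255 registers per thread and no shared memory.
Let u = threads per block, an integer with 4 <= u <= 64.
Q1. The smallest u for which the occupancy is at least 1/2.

Answer: u = 5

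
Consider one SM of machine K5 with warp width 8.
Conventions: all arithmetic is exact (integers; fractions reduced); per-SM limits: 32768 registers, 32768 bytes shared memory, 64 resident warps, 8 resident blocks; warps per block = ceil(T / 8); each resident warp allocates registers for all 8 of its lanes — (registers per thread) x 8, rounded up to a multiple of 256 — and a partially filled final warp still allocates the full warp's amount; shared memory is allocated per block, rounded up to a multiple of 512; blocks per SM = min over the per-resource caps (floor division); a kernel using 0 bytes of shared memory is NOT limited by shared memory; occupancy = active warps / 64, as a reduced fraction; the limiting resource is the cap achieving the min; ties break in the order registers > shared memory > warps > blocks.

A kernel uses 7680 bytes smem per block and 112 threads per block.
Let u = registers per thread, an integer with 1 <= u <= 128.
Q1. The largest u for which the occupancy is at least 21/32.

Answer: u = 96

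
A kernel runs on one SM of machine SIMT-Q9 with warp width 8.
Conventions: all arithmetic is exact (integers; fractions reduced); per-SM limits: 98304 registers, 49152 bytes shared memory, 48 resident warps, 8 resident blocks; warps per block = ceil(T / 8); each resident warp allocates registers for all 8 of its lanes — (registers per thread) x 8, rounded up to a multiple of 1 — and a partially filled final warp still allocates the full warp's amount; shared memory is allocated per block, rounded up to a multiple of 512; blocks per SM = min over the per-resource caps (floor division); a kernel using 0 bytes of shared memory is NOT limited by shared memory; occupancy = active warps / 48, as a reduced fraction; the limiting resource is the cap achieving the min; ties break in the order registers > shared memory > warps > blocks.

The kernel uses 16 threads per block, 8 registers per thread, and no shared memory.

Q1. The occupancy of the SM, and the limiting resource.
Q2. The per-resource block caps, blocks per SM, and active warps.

Answer: occupancy 1/3, limited by blocks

registers: 768 blocks
shared memory: no limit (kernel uses none)
warps: 24 blocks
blocks: 8 blocks

Answer: 8 blocks, 16 active warps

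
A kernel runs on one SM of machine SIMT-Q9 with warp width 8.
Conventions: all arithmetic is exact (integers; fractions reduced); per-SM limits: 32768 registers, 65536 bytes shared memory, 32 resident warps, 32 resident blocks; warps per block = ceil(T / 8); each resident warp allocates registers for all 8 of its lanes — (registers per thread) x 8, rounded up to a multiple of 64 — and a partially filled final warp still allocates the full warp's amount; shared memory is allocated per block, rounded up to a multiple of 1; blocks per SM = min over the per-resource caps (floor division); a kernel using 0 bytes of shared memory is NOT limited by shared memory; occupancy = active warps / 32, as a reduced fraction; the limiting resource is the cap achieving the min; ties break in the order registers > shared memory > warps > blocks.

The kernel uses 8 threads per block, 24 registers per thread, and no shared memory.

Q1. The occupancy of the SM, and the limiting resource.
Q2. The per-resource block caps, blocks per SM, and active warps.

Answer: occupancy 1, limited by warps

registers: 170 blocks
shared memory: no limit (kernel uses none)
warps: 32 blocks
blocks: 32 blocks

Answer: 32 blocks, 32 active warps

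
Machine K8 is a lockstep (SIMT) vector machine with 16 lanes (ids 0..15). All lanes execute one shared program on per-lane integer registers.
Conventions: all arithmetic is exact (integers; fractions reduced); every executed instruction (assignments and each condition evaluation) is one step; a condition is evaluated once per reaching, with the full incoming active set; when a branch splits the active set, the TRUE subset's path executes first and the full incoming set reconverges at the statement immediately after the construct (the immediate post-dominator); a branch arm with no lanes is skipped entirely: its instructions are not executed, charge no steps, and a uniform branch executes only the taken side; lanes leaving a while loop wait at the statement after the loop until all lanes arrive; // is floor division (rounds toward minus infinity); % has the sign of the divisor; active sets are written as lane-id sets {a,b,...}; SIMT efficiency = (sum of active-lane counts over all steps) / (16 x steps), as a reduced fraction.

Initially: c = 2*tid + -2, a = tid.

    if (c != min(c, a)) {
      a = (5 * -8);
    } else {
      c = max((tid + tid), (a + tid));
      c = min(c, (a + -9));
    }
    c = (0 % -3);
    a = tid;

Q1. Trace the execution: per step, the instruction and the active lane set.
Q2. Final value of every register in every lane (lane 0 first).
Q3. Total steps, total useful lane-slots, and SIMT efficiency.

step 0: eval (c != min(c, a))        {0,1,2,3,4,5,6,7,8,9,10,11,12,13,14,15}
step 1: a <- (5 * -8)                {3,4,5,6,7,8,9,10,11,12,13,14,15}
step 2: c <- max((tid + tid), (a + tid)) {0,1,2}
step 3: c <- min(c, (a + -9))        {0,1,2}
step 4: c <- (0 % -3)                {0,1,2,3,4,5,6,7,8,9,10,11,12,13,14,15}
step 5: a <- tid                     {0,1,2,3,4,5,6,7,8,9,10,11,12,13,14,15}

Answer: 6 steps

c: 0,0,0,0,0,0,0,0,0,0,0,0,0,0,0,0
a: 0,1,2,3,4,5,6,7,8,9,10,11,12,13,14,15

steps = 6; useful = 67; efficiency = 67/96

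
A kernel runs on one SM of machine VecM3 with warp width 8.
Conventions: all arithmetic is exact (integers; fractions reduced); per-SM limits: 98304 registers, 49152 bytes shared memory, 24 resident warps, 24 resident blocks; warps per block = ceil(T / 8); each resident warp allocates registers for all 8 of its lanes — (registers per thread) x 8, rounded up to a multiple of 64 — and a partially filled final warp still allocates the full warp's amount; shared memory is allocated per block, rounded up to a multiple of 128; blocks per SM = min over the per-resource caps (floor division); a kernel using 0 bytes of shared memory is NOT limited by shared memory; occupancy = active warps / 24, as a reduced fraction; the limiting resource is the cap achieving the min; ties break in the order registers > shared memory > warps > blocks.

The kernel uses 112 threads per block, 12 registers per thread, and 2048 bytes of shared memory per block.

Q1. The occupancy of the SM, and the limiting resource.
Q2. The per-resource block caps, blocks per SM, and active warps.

Answer: occupancy 7/12, limited by warps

registers: 54 blocks
shared memory: 24 blocks
warps: 1 block
blocks: 24 blocks

Answer: 1 block, 14 active warps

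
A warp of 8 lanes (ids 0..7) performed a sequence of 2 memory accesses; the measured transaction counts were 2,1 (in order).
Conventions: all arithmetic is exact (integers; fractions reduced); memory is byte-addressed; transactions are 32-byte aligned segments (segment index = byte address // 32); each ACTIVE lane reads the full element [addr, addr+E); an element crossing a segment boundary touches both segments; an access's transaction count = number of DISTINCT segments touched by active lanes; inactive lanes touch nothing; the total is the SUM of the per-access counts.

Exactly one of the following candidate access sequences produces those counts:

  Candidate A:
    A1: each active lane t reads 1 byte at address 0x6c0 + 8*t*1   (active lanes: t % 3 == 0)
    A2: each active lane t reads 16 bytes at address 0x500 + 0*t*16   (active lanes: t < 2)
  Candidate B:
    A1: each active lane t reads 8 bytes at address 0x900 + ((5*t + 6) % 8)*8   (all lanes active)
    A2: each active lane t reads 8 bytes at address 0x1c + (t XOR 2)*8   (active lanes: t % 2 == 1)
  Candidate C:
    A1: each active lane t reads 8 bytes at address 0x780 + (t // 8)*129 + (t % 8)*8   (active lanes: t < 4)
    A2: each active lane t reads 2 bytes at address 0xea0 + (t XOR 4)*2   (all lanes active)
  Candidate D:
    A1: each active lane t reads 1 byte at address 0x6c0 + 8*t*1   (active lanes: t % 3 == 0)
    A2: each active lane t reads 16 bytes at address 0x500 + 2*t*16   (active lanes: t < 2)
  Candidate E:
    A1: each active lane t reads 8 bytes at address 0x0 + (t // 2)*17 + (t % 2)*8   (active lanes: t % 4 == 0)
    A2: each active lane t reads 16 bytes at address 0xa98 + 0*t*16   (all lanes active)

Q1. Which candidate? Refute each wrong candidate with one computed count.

B: A2 gives 2 transactions, not 1
C: A1 gives 1 transaction, not 2
D: A2 gives 2 transactions, not 1
E: A2 gives 2 transactions, not 1
A: all counts match (2,1)

Answer: A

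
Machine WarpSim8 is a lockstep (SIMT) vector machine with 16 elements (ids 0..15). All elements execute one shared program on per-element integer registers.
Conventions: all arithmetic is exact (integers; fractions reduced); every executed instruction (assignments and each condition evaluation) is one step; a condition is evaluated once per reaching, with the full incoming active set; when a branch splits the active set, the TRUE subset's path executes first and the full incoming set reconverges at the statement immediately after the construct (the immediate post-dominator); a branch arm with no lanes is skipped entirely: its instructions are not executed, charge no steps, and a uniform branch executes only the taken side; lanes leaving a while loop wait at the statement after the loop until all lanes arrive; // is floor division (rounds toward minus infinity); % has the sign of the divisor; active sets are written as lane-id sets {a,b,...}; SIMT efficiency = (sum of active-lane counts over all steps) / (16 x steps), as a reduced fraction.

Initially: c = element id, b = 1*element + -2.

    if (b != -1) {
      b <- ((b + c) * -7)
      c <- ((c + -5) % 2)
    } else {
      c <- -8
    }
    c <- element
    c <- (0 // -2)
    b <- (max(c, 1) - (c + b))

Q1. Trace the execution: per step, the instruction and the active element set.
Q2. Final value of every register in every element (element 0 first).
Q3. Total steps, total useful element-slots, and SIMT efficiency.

step 0: eval (b != -1)               {0,1,2,3,4,5,6,7,8,9,10,11,12,13,14,15}
step 1: b <- ((b + c) * -7)          {0,2,3,4,5,6,7,8,9,10,11,12,13,14,15}
step 2: c <- ((c + -5) % 2)          {0,2,3,4,5,6,7,8,9,10,11,12,13,14,15}
step 3: c <- -8                      {1}
step 4: c <- element                 {0,1,2,3,4,5,6,7,8,9,10,11,12,13,14,15}
step 5: c <- (0 // -2)               {0,1,2,3,4,5,6,7,8,9,10,11,12,13,14,15}
step 6: b <- (max(c, 1) - (c + b))   {0,1,2,3,4,5,6,7,8,9,10,11,12,13,14,15}

Answer: 7 steps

c: 0,0,0,0,0,0,0,0,0,0,0,0,0,0,0,0
b: -13,2,15,29,43,57,71,85,99,113,127,141,155,169,183,197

steps = 7; useful = 95; efficiency = 95/112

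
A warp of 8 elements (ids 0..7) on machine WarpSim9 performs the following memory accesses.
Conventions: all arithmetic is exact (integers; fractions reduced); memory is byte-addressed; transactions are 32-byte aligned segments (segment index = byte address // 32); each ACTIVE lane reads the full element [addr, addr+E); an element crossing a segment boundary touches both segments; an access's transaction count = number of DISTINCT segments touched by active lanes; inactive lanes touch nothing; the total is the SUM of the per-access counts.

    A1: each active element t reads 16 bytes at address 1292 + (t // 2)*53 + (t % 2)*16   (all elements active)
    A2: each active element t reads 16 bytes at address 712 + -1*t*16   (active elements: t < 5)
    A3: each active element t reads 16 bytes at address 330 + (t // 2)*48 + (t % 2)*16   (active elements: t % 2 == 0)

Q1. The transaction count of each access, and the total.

A1: 7 transactions
A2: 3 transactions
A3: 6 transactions

Answer: 7,3,6; total 16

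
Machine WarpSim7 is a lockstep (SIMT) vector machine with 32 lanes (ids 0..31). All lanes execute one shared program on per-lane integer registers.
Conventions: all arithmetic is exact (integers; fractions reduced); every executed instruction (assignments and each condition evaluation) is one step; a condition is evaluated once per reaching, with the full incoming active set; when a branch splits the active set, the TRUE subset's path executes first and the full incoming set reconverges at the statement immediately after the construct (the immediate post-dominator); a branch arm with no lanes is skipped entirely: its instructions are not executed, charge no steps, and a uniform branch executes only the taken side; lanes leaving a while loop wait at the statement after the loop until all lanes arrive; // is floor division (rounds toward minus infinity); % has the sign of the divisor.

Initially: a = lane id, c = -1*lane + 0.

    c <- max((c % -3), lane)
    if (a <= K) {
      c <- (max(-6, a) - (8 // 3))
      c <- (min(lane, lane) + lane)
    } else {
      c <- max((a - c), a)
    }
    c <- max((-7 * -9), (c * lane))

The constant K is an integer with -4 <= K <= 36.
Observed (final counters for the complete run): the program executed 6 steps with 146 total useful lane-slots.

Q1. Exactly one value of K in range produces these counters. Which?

Answer: K = 17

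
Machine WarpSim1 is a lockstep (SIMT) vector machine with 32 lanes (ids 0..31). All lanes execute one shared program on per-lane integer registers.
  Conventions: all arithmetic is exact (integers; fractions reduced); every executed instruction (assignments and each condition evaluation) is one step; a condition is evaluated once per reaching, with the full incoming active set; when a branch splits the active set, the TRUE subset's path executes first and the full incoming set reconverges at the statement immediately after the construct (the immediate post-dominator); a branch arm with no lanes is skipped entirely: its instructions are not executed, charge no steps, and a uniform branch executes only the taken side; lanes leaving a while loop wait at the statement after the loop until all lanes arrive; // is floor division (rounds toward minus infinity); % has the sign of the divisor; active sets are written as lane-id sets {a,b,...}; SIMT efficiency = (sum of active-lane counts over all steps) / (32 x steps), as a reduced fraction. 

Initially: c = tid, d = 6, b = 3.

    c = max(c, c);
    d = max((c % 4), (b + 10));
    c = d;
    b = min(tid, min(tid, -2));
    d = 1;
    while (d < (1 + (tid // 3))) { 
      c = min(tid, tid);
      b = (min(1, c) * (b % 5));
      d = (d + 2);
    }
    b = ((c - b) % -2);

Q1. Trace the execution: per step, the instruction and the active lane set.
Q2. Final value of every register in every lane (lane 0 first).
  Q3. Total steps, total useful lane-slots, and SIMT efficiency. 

step 0: c <- max(c, c)               {0,1,2,3,4,5,6,7,8,9,10,11,12,13,14,15,16,17,18,19,20,21,22,23,24,25,26,27,28,29,30,31}
step 1: d <- max((c % 4), (b + 10))  {0,1,2,3,4,5,6,7,8,9,10,11,12,13,14,15,16,17,18,19,20,21,22,23,24,25,26,27,28,29,30,31}
step 2: c <- d                       {0,1,2,3,4,5,6,7,8,9,10,11,12,13,14,15,16,17,18,19,20,21,22,23,24,25,26,27,28,29,30,31}
step 3: b <- min(tid, min(tid, -2))  {0,1,2,3,4,5,6,7,8,9,10,11,12,13,14,15,16,17,18,19,20,21,22,23,24,25,26,27,28,29,30,31}
step 4: d <- 1                       {0,1,2,3,4,5,6,7,8,9,10,11,12,13,14,15,16,17,18,19,20,21,22,23,24,25,26,27,28,29,30,31}
step 5: eval (d < (1 + (tid // 3)))  {0,1,2,3,4,5,6,7,8,9,10,11,12,13,14,15,16,17,18,19,20,21,22,23,24,25,26,27,28,29,30,31}
step 6: c <- min(tid, tid)           {3,4,5,6,7,8,9,10,11,12,13,14,15,16,17,18,19,20,21,22,23,24,25,26,27,28,29,30,31}
step 7: b <- (min(1, c) * (b % 5))   {3,4,5,6,7,8,9,10,11,12,13,14,15,16,17,18,19,20,21,22,23,24,25,26,27,28,29,30,31}
step 8: d <- (d + 2)                 {3,4,5,6,7,8,9,10,11,12,13,14,15,16,17,18,19,20,21,22,23,24,25,26,27,28,29,30,31}
step 9: eval (d < (1 + (tid // 3)))  {3,4,5,6,7,8,9,10,11,12,13,14,15,16,17,18,19,20,21,22,23,24,25,26,27,28,29,30,31}
step 10: c <- min(tid, tid)           {9,10,11,12,13,14,15,16,17,18,19,20,21,22,23,24,25,26,27,28,29,30,31}
step 11: b <- (min(1, c) * (b % 5))   {9,10,11,12,13,14,15,16,17,18,19,20,21,22,23,24,25,26,27,28,29,30,31}
step 12: d <- (d + 2)                 {9,10,11,12,13,14,15,16,17,18,19,20,21,22,23,24,25,26,27,28,29,30,31}
step 13: eval (d < (1 + (tid // 3)))  {9,10,11,12,13,14,15,16,17,18,19,20,21,22,23,24,25,26,27,28,29,30,31}
step 14: c <- min(tid, tid)           {15,16,17,18,19,20,21,22,23,24,25,26,27,28,29,30,31}
step 15: b <- (min(1, c) * (b % 5))   {15,16,17,18,19,20,21,22,23,24,25,26,27,28,29,30,31}
step 16: d <- (d + 2)                 {15,16,17,18,19,20,21,22,23,24,25,26,27,28,29,30,31}
step 17: eval (d < (1 + (tid // 3)))  {15,16,17,18,19,20,21,22,23,24,25,26,27,28,29,30,31}
step 18: c <- min(tid, tid)           {21,22,23,24,25,26,27,28,29,30,31}
step 19: b <- (min(1, c) * (b % 5))   {21,22,23,24,25,26,27,28,29,30,31}
step 20: d <- (d + 2)                 {21,22,23,24,25,26,27,28,29,30,31}
step 21: eval (d < (1 + (tid // 3)))  {21,22,23,24,25,26,27,28,29,30,31}
step 22: c <- min(tid, tid)           {27,28,29,30,31}
step 23: b <- (min(1, c) * (b % 5))   {27,28,29,30,31}
step 24: d <- (d + 2)                 {27,28,29,30,31}
step 25: eval (d < (1 + (tid // 3)))  {27,28,29,30,31}
step 26: b <- ((c - b) % -2)          {0,1,2,3,4,5,6,7,8,9,10,11,12,13,14,15,16,17,18,19,20,21,22,23,24,25,26,27,28,29,30,31}

Answer: 27 steps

c: 13,13,13,3,4,5,6,7,8,9,10,11,12,13,14,15,16,17,18,19,20,21,22,23,24,25,26,27,28,29,30,31
d: 1,1,1,3,3,3,3,3,3,5,5,5,5,5,5,7,7,7,7,7,7,9,9,9,9,9,9,11,11,11,11,11
b: -1,-1,-1,0,-1,0,-1,0,-1,0,-1,0,-1,0,-1,0,-1,0,-1,0,-1,0,-1,0,-1,0,-1,0,-1,0,-1,0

steps = 27; useful = 564; efficiency = 564/864 = 47/72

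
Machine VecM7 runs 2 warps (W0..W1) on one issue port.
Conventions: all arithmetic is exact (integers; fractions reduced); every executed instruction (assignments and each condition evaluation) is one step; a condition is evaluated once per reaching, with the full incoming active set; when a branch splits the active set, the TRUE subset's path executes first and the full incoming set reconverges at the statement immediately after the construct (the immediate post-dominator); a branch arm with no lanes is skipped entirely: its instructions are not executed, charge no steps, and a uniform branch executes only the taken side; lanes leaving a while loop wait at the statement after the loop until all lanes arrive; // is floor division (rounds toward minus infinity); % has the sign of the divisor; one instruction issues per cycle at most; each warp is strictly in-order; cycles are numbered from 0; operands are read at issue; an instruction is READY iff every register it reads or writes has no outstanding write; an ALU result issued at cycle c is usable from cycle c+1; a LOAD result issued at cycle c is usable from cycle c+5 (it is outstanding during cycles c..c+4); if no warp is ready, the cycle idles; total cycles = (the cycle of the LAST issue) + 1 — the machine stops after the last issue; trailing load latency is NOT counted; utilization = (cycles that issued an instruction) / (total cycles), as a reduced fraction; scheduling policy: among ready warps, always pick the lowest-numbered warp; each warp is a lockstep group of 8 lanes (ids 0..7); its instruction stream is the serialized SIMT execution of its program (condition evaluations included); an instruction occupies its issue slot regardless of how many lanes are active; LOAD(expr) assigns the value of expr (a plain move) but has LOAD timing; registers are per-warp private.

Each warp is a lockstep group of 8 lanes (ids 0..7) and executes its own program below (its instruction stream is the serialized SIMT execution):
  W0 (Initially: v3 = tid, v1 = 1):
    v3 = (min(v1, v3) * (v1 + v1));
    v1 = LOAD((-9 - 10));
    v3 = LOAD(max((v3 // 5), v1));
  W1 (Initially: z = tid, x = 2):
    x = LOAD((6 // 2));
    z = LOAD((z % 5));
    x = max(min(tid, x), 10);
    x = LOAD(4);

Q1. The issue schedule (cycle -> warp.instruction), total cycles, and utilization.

cycle 0: W0.I0
cycle 1: W0.I1
cycle 2: W1.I0
cycle 3: W1.I1
cycle 4: idle
cycle 5: idle
cycle 6: W0.I2
cycle 7: W1.I2
cycle 8: W1.I3

Answer: 9 cycles, utilization 7/9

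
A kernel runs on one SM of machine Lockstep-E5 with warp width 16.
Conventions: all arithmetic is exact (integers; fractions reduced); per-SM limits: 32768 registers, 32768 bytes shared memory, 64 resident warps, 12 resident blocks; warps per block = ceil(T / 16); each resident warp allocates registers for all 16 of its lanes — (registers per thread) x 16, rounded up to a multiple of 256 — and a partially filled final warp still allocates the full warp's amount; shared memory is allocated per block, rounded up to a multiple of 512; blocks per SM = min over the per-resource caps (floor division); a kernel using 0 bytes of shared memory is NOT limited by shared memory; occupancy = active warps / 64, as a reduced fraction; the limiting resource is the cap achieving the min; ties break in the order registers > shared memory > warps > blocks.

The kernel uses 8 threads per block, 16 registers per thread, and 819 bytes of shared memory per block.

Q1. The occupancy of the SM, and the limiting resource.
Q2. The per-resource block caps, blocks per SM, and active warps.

Answer: occupancy 3/16, limited by blocks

registers: 128 blocks
shared memory: 32 blocks
warps: 64 blocks
blocks: 12 blocks

Answer: 12 blocks, 12 active warps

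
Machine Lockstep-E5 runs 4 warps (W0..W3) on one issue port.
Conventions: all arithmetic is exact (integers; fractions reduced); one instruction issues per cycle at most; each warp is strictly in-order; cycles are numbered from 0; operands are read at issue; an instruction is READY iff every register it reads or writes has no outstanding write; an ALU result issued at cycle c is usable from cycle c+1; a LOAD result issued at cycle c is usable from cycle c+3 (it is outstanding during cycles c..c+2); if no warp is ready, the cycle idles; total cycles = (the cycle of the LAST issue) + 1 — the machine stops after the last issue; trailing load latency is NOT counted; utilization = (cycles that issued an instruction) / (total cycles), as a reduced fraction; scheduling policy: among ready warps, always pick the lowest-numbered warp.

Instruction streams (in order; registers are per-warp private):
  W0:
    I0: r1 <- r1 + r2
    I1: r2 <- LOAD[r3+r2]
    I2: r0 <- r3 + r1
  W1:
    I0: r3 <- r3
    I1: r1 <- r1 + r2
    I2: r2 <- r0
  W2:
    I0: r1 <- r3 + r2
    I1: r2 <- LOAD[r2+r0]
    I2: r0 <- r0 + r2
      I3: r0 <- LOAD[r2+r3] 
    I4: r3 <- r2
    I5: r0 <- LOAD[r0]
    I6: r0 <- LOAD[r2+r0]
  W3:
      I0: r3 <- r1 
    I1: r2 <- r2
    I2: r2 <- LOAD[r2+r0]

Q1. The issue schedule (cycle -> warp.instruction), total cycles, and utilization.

cycle 0: W0.I0
cycle 1: W0.I1
cycle 2: W0.I2
cycle 3: W1.I0
cycle 4: W1.I1
cycle 5: W1.I2
cycle 6: W2.I0
cycle 7: W2.I1
cycle 8: W3.I0
cycle 9: W3.I1
cycle 10: W2.I2
cycle 11: W2.I3
cycle 12: W2.I4
cycle 13: W3.I2
cycle 14: W2.I5
cycle 15: idle
cycle 16: idle
cycle 17: W2.I6

Answer: 18 cycles, utilization 8/9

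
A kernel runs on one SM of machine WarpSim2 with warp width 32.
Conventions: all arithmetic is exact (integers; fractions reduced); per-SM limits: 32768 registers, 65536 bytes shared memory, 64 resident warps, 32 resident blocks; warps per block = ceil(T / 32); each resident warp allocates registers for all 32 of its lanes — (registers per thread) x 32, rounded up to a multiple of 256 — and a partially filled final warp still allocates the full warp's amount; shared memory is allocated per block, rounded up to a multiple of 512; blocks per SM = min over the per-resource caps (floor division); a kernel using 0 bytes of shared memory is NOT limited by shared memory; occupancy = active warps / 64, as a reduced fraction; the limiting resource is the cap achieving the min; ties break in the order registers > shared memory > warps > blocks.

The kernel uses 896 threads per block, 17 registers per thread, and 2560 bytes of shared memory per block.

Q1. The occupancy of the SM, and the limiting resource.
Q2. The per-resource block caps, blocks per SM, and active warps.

Answer: occupancy 7/16, limited by registers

registers: 1 block
shared memory: 25 blocks
warps: 2 blocks
blocks: 32 blocks

Answer: 1 block, 28 active warps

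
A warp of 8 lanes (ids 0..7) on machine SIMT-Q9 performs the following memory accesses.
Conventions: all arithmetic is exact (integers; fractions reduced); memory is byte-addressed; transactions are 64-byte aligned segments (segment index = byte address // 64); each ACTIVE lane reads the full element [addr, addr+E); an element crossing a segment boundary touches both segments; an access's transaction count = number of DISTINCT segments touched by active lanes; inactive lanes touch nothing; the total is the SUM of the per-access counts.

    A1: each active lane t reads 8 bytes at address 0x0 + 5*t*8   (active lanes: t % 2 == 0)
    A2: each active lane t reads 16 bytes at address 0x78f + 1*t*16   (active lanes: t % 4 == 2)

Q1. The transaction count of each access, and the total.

A1: 4 transactions
A2: 2 transactions

Answer: 4,2; total 6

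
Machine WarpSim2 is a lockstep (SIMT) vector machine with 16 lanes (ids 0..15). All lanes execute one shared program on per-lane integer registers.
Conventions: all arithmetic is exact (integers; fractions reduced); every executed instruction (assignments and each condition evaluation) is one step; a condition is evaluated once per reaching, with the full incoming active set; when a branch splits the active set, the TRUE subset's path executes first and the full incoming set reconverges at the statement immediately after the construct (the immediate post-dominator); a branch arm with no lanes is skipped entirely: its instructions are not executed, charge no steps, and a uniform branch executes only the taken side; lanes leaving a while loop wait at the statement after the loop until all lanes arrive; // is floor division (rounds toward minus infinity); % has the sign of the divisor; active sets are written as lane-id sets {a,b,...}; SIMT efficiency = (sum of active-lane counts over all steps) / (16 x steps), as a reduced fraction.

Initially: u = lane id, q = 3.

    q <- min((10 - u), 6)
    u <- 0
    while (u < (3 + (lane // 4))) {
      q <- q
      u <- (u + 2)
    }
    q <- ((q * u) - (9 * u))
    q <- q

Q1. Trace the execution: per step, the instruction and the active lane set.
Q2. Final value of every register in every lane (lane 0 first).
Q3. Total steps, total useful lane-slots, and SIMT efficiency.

step 0: q <- min((10 - u), 6)        {0,1,2,3,4,5,6,7,8,9,10,11,12,13,14,15}
step 1: u <- 0                       {0,1,2,3,4,5,6,7,8,9,10,11,12,13,14,15}
step 2: eval (u < (3 + (lane // 4))) {0,1,2,3,4,5,6,7,8,9,10,11,12,13,14,15}
step 3: q <- q                       {0,1,2,3,4,5,6,7,8,9,10,11,12,13,14,15}
step 4: u <- (u + 2)                 {0,1,2,3,4,5,6,7,8,9,10,11,12,13,14,15}
step 5: eval (u < (3 + (lane // 4))) {0,1,2,3,4,5,6,7,8,9,10,11,12,13,14,15}
step 6: q <- q                       {0,1,2,3,4,5,6,7,8,9,10,11,12,13,14,15}
step 7: u <- (u + 2)                 {0,1,2,3,4,5,6,7,8,9,10,11,12,13,14,15}
step 8: eval (u < (3 + (lane // 4))) {0,1,2,3,4,5,6,7,8,9,10,11,12,13,14,15}
step 9: q <- q                       {8,9,10,11,12,13,14,15}
step 10: u <- (u + 2)                 {8,9,10,11,12,13,14,15}
step 11: eval (u < (3 + (lane // 4))) {8,9,10,11,12,13,14,15}
step 12: q <- ((q * u) - (9 * u))     {0,1,2,3,4,5,6,7,8,9,10,11,12,13,14,15}
step 13: q <- q                       {0,1,2,3,4,5,6,7,8,9,10,11,12,13,14,15}

Answer: 14 steps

u: 4,4,4,4,4,4,4,4,6,6,6,6,6,6,6,6
q: -12,-12,-12,-12,-12,-16,-20,-24,-42,-48,-54,-60,-66,-72,-78,-84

steps = 14; useful = 200; efficiency = 200/224 = 25/28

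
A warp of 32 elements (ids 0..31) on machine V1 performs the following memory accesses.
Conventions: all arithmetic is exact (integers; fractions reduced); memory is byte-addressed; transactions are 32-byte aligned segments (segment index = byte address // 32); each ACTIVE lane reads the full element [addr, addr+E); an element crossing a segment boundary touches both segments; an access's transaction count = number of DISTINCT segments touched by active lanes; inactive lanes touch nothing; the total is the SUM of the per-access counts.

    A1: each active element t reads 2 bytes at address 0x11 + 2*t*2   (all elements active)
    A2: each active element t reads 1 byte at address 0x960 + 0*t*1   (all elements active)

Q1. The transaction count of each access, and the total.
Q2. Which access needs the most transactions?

A1: 5 transactions
A2: 1 transaction

Answer: 5,1; total 6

Answer: A1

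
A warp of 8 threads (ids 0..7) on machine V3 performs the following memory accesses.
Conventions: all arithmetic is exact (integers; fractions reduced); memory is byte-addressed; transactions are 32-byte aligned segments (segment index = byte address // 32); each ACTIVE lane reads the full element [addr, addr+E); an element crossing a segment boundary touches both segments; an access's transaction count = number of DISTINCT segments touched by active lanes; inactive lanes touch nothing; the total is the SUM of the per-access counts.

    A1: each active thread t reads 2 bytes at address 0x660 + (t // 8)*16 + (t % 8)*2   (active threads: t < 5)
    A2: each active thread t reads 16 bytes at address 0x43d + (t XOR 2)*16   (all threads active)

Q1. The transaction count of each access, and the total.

A1: 1 transaction
A2: 5 transactions

Answer: 1,5; total 6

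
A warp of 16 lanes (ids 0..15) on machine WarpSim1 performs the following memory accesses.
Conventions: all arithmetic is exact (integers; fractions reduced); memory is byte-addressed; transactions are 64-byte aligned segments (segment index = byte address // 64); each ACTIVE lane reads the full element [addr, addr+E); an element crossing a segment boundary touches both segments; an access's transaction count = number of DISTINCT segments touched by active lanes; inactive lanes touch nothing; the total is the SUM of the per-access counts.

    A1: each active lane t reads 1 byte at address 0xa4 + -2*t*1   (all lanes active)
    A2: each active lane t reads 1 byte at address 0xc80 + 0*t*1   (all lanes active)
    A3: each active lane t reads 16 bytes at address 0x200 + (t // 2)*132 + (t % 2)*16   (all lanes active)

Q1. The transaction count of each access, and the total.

A1: 1 transaction
A2: 1 transaction
A3: 8 transactions

Answer: 1,1,8; total 10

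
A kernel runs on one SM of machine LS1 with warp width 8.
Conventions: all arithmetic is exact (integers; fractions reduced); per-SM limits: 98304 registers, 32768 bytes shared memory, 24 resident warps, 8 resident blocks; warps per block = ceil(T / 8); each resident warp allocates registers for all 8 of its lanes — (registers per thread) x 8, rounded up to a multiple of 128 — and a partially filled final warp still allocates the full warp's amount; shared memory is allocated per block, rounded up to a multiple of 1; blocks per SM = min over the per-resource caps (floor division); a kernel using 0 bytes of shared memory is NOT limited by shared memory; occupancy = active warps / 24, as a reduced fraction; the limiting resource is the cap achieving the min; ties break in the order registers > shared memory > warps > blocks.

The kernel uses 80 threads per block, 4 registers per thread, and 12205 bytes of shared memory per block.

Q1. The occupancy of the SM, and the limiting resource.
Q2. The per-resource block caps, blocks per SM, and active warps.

Answer: occupancy 5/6, limited by shared memory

registers: 76 blocks
shared memory: 2 blocks
warps: 2 blocks
blocks: 8 blocks

Answer: 2 blocks, 20 active warps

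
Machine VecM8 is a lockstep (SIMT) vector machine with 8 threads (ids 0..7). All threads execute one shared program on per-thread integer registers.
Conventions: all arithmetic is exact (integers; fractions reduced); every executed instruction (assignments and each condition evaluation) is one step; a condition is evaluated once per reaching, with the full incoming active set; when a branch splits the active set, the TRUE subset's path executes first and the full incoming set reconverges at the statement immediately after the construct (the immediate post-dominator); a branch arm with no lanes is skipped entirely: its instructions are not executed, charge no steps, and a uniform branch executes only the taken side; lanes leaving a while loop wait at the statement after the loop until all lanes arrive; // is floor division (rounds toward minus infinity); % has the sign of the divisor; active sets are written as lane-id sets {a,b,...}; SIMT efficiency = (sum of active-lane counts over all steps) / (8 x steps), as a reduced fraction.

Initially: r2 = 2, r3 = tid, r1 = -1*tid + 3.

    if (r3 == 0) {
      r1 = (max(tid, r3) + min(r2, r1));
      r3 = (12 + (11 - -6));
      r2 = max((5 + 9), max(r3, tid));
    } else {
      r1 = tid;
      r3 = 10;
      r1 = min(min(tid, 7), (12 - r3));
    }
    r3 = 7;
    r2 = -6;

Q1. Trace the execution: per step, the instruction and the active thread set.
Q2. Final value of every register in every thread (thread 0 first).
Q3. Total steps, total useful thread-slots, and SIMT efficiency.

step 0: eval (r3 == 0)               {0,1,2,3,4,5,6,7}
step 1: r1 <- (max(tid, r3) + min(r2, r1)) {0}
step 2: r3 <- (12 + (11 - -6))       {0}
step 3: r2 <- max((5 + 9), max(r3, tid)) {0}
step 4: r1 <- tid                    {1,2,3,4,5,6,7}
step 5: r3 <- 10                     {1,2,3,4,5,6,7}
step 6: r1 <- min(min(tid, 7), (12 - r3)) {1,2,3,4,5,6,7}
step 7: r3 <- 7                      {0,1,2,3,4,5,6,7}
step 8: r2 <- -6                     {0,1,2,3,4,5,6,7}

Answer: 9 steps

r2: -6,-6,-6,-6,-6,-6,-6,-6
r3: 7,7,7,7,7,7,7,7
r1: 2,1,2,2,2,2,2,2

steps = 9; useful = 48; efficiency = 48/72 = 2/3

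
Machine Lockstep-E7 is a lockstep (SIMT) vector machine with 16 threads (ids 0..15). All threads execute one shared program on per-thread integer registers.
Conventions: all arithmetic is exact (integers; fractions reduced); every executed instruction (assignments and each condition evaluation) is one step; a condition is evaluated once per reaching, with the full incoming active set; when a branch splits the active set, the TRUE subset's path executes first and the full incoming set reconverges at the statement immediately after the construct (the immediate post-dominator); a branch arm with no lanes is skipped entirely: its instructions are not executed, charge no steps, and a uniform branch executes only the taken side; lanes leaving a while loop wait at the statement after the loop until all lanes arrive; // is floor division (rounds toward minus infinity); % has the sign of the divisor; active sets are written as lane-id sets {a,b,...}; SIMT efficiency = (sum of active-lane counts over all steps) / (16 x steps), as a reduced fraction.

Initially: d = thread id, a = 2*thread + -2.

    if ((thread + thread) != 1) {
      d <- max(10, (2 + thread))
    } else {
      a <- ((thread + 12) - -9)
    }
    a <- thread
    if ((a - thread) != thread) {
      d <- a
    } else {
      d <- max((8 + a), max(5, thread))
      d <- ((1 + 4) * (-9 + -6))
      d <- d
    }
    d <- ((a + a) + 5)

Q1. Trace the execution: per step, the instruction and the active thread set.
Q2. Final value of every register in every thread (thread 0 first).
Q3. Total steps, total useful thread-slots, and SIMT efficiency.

step 0: eval ((thread + thread) != 1) {0,1,2,3,4,5,6,7,8,9,10,11,12,13,14,15}
step 1: d <- max(10, (2 + thread))   {0,1,2,3,4,5,6,7,8,9,10,11,12,13,14,15}
step 2: a <- thread                  {0,1,2,3,4,5,6,7,8,9,10,11,12,13,14,15}
step 3: eval ((a - thread) != thread) {0,1,2,3,4,5,6,7,8,9,10,11,12,13,14,15}
step 4: d <- a                       {1,2,3,4,5,6,7,8,9,10,11,12,13,14,15}
step 5: d <- max((8 + a), max(5, thread)) {0}
step 6: d <- ((1 + 4) * (-9 + -6))   {0}
step 7: d <- d                       {0}
step 8: d <- ((a + a) + 5)           {0,1,2,3,4,5,6,7,8,9,10,11,12,13,14,15}

Answer: 9 steps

d: 5,7,9,11,13,15,17,19,21,23,25,27,29,31,33,35
a: 0,1,2,3,4,5,6,7,8,9,10,11,12,13,14,15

steps = 9; useful = 98; efficiency = 98/144 = 49/72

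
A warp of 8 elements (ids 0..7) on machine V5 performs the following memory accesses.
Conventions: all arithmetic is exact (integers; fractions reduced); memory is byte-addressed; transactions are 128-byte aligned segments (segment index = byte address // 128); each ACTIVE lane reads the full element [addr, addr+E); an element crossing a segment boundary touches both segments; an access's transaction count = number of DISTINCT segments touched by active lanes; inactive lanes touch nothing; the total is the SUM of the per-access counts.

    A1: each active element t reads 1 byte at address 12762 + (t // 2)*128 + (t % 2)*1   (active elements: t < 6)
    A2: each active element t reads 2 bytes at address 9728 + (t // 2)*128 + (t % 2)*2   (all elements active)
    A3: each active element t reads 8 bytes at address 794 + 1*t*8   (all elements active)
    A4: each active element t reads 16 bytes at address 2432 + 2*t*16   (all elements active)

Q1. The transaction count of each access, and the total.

A1: 3 transactions
A2: 4 transactions
A3: 1 transaction
A4: 2 transactions

Answer: 3,4,1,2; total 10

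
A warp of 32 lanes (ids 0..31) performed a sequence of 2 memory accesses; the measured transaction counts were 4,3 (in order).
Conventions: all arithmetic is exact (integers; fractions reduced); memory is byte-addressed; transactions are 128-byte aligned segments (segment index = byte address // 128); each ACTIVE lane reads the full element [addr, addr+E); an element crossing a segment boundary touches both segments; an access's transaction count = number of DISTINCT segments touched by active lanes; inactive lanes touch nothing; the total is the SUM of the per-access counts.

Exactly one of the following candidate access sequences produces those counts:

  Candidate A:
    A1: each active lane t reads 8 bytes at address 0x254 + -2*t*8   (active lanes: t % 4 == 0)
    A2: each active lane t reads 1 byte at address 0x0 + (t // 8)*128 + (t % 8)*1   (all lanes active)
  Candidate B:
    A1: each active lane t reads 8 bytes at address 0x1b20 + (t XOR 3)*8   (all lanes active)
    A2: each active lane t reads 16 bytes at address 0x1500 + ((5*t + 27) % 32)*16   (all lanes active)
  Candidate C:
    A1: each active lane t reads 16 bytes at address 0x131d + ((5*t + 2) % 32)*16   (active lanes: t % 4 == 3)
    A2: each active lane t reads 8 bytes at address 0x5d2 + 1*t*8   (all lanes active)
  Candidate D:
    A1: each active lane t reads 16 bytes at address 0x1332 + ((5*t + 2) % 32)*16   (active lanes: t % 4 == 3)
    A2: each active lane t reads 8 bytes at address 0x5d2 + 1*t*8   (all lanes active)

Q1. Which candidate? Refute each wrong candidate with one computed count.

A: A2 gives 4 transactions, not 3
B: A1 gives 3 transactions, not 4
D: A1 gives 5 transactions, not 4
C: all counts match (4,3)

Answer: C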